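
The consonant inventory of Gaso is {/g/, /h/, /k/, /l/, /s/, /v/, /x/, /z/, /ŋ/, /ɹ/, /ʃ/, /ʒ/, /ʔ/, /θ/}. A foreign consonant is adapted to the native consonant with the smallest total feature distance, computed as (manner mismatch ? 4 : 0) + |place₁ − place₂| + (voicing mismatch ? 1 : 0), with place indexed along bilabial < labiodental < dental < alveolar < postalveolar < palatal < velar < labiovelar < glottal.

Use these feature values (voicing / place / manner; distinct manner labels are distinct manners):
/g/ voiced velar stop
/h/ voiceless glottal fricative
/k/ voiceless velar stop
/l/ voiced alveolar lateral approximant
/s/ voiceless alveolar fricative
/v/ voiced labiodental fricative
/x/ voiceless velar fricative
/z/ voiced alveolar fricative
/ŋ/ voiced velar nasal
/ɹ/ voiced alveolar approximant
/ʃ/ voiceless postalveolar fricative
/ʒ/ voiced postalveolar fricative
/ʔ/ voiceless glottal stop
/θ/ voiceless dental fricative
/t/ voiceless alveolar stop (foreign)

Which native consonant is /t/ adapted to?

/k/ is closest: same manner (stop), place distance 3 (alveolar→velar), same voicing; total 3. Next closest is /g/ at distance 4.

k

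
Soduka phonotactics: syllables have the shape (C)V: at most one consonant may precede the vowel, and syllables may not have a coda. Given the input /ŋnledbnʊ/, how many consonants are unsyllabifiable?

4

Under (C)V, the unsyllabifiable consonants are /ŋ/, /n/, /d/, /b/ (no codas are permitted; onsets are limited to one consonant).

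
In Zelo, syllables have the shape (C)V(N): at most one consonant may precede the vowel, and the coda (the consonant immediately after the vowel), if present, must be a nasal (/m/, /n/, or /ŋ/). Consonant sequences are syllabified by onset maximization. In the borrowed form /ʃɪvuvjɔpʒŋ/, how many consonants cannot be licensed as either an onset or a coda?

4

Under (C)V(N), the unsyllabifiable consonants are /v/, /p/, /ʒ/, /ŋ/ (only a nasal (/m/, /n/, or /ŋ/) is licensed in coda position; onsets are limited to one consonant).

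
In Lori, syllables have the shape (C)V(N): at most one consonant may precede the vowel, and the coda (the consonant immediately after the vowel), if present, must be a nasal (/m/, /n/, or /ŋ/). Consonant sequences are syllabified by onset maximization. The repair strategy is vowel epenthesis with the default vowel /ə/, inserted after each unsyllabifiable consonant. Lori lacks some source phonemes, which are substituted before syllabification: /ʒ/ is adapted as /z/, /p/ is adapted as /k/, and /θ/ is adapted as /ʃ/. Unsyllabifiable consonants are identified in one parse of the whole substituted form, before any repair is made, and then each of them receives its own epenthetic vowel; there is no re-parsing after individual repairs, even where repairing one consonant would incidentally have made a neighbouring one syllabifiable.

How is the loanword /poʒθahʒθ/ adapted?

kozəʃahəzəʃə

Substitution: /p/ → /k/, /ʒ/ → /z/, /θ/ → /ʃ/, giving /kozʃahzʃ/.
Under (C)V(N), the unsyllabifiable consonants are /z/, /h/, /z/, /ʃ/ (only a nasal (/m/, /n/, or /ŋ/) is licensed in coda position; onsets are limited to one consonant).
Each unlicensed consonant becomes the onset of a new syllable: /z/ → /zə/, /h/ → /hə/, /z/ → /zə/, /ʃ/ → /ʃə/.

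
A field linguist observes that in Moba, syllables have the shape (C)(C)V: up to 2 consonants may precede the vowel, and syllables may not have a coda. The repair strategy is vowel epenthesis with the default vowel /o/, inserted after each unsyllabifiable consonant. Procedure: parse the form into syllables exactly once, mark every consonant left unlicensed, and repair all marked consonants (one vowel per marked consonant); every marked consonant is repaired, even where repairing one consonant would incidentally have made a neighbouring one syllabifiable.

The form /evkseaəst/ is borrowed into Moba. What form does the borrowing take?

Under (C)(C)V, the unsyllabifiable consonants are /v/, /s/, /t/ (no codas are permitted; onsets may contain at most 2 consonants).
Each unlicensed consonant becomes the onset of a new syllable: /v/ → /vo/, /s/ → /so/, /t/ → /to/.

evokseaəsoto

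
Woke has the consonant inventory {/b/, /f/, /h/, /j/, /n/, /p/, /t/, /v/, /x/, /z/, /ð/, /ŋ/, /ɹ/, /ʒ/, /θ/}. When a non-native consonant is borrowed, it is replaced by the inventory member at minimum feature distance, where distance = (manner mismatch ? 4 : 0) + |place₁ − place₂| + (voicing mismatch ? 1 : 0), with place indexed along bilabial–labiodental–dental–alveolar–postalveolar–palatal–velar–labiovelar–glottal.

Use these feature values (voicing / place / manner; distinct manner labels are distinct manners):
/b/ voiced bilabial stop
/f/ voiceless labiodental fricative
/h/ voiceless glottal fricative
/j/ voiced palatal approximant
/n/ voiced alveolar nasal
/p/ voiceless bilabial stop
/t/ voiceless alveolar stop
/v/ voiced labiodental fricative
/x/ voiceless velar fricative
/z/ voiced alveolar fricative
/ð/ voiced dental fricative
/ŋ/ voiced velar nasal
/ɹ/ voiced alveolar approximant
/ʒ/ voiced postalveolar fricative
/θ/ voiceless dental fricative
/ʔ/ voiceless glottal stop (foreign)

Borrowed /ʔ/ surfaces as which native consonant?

/h/ is closest: manner differs (stop→fricative, +4), place distance 0 (glottal→glottal), same voicing; total 4. Next closest is /t/ at distance 5.

h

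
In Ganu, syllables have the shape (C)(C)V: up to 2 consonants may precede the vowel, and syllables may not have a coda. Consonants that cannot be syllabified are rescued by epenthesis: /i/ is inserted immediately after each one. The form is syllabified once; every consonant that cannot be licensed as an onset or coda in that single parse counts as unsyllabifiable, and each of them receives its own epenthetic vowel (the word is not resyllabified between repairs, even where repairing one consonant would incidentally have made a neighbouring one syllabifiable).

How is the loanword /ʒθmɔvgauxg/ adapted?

ʒiθmɔvgauxigi

Under (C)(C)V, the unsyllabifiable consonants are /ʒ/, /x/, /g/ (no codas are permitted; onsets may contain at most 2 consonants).
Each unlicensed consonant becomes the onset of a new syllable: /ʒ/ → /ʒi/, /x/ → /xi/, /g/ → /gi/.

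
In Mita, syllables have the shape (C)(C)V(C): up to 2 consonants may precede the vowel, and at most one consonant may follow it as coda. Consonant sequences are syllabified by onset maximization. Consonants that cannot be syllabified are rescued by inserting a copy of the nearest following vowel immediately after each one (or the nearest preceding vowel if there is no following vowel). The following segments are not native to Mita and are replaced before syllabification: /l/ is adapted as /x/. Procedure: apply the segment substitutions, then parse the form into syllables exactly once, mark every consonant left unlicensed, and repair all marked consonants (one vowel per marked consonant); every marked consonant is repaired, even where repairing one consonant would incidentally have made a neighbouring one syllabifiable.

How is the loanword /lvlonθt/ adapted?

Substitution: /l/ → /x/, giving /xvxonθt/.
The consonants /x/, /θ/, /t/ cannot be parsed into a legal (C)(C)V(C) syllable (at most one coda consonant is licensed; onsets may contain at most 2 consonants).
Each unlicensed consonant becomes the onset of a new syllable: /x/ → /xo/, /θ/ → /θo/, /t/ → /to/.

xovxonθoto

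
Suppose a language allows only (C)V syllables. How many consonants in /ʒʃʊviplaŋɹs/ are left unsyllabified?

5

The consonants /ʒ/, /p/, /ŋ/, /ɹ/, /s/ cannot be parsed into a legal (C)V syllable (no codas are permitted; onsets are limited to one consonant).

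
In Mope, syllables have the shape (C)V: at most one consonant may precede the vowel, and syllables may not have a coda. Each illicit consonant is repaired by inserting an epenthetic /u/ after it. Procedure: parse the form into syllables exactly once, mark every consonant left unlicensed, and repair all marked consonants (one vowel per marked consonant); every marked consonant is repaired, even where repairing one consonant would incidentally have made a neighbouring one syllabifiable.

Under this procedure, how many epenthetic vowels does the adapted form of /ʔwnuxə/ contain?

2

The unsyllabifiable consonants are /ʔ/, /w/; each receives one epenthetic vowel.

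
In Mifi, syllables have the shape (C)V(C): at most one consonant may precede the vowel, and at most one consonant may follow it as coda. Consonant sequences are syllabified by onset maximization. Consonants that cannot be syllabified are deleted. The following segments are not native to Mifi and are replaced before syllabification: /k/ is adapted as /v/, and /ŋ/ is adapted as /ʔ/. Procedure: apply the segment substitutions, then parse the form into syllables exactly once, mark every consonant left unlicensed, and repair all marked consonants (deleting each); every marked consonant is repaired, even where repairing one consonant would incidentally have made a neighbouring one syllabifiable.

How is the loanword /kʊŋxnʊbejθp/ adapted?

Substitution: /k/ → /v/, /ŋ/ → /ʔ/, giving /vʊʔxnʊbejθp/.
Under (C)V(C), the unsyllabifiable consonants are /x/, /θ/, /p/ (at most one coda consonant is licensed; onsets are limited to one consonant).
Deleting the stranded consonants removes /x/, /θ/, /p/.

vʊʔnʊbej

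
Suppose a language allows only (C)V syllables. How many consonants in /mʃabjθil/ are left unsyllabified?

Syllabifying with onset maximization leaves /m/, /b/, /j/, /l/ stranded (no codas are permitted; onsets are limited to one consonant).

4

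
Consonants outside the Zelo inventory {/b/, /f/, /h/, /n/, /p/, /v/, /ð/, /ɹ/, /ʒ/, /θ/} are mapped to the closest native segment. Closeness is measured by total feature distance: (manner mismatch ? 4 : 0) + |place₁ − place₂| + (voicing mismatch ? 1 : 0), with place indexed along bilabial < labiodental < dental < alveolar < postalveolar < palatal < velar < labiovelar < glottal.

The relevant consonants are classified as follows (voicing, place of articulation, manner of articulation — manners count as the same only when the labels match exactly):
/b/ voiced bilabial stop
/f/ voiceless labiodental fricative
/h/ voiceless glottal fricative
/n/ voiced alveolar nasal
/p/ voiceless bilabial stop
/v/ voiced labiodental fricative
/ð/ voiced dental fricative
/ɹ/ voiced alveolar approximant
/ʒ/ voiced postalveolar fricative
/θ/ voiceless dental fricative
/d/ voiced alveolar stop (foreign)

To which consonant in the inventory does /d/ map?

b

/b/ is closest: same manner (stop), place distance 3 (alveolar→bilabial), same voicing; total 3. Next closest is /n/ at distance 4.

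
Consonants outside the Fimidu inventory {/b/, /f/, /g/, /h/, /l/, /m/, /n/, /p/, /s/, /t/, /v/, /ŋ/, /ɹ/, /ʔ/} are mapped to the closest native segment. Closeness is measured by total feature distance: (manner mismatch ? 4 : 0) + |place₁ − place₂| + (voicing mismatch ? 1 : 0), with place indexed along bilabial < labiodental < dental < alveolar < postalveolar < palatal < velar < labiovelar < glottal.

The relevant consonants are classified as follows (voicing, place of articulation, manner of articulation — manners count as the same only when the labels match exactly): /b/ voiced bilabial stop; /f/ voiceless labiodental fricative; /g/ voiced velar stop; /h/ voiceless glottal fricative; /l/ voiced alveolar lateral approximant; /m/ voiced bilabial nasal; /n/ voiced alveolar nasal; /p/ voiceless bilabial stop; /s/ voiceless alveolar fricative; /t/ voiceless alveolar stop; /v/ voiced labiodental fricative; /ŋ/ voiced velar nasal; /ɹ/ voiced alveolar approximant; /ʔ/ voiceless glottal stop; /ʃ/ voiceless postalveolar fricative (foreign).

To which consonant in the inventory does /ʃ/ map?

s

/s/ is closest: same manner (fricative), place distance 1 (postalveolar→alveolar), same voicing; total 1. Next closest is /f/ at distance 3.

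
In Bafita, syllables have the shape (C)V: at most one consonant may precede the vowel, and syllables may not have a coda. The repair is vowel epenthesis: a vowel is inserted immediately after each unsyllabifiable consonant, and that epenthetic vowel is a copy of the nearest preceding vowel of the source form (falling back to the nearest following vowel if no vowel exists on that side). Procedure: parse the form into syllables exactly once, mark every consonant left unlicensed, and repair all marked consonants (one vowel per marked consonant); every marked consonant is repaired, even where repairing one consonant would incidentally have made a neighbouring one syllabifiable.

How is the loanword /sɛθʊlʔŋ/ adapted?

Syllabifying with onset maximization leaves /l/, /ʔ/, /ŋ/ stranded (no codas are permitted; onsets are limited to one consonant).
Each unlicensed consonant becomes the onset of a new syllable: /l/ → /lʊ/, /ʔ/ → /ʔʊ/, /ŋ/ → /ŋʊ/.

sɛθʊlʊʔʊŋʊ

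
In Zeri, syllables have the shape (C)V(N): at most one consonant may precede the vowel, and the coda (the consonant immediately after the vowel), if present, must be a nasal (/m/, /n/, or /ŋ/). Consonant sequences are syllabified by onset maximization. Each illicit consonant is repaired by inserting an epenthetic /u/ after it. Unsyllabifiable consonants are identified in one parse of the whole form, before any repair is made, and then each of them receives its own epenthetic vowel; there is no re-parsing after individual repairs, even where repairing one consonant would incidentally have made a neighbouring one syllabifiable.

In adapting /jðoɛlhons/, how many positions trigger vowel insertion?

The unsyllabifiable consonants are /j/, /l/, /s/; each receives one epenthetic vowel.

3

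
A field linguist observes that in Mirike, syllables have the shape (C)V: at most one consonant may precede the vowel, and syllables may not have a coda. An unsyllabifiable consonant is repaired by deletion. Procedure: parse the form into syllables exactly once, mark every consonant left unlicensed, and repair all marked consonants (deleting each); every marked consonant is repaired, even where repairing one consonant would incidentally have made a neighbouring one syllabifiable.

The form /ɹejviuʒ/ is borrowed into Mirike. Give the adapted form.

ɹeviu

Under (C)V, the unsyllabifiable consonants are /j/, /ʒ/ (no codas are permitted; onsets are limited to one consonant).
Deleting the stranded consonants removes /j/, /ʒ/.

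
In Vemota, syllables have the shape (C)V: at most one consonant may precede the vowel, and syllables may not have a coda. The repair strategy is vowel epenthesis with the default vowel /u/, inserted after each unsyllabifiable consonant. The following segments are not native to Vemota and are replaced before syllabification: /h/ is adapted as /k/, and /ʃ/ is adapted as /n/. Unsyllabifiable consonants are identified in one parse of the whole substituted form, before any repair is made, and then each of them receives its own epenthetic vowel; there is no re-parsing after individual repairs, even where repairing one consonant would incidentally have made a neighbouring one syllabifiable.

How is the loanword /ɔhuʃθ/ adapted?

Substitution: /h/ → /k/, /ʃ/ → /n/, giving /ɔkunθ/.
Under (C)V, the unsyllabifiable consonants are /n/, /θ/ (no codas are permitted; onsets are limited to one consonant).
Each unlicensed consonant becomes the onset of a new syllable: /n/ → /nu/, /θ/ → /θu/.

ɔkunuθu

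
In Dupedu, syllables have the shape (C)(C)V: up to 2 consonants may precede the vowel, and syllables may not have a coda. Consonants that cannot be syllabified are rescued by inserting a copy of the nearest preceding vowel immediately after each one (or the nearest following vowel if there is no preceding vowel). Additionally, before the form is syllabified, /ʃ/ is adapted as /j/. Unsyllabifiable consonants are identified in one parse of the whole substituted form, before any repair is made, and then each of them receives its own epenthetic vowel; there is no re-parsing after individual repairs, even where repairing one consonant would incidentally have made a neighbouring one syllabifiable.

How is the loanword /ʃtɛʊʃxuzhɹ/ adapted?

Substitution: /ʃ/ → /j/, giving /jtɛʊjxuzhɹ/.
Under (C)(C)V, the unsyllabifiable consonants are /z/, /h/, /ɹ/ (no codas are permitted; onsets may contain at most 2 consonants).
Epenthesis after each stranded consonant: /z/ → /zu/, /h/ → /hu/, /ɹ/ → /ɹu/.

jtɛʊjxuzuhuɹu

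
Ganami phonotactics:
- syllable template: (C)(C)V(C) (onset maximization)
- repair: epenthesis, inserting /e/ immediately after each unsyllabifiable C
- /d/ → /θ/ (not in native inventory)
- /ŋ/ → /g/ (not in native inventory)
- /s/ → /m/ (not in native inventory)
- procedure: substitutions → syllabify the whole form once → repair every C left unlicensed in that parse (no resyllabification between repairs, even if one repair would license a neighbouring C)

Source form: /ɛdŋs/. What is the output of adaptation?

ɛθgeme

Substitution: /d/ → /θ/, /ŋ/ → /g/, /s/ → /m/, giving /ɛθgm/.
Syllabifying with onset maximization leaves /g/, /m/ stranded (at most one coda consonant is licensed; onsets may contain at most 2 consonants).
Each unlicensed consonant becomes the onset of a new syllable: /g/ → /ge/, /m/ → /me/.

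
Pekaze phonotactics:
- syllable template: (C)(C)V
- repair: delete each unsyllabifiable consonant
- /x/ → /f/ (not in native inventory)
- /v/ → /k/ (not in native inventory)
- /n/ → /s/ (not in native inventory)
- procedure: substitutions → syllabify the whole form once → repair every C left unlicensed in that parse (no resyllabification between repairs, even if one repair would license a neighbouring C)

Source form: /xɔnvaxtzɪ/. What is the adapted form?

fɔskatzɪ

Substitution: /x/ → /f/, /n/ → /s/, /v/ → /k/, giving /fɔskaftzɪ/.
The consonants /f/ cannot be parsed into a legal (C)(C)V syllable (no codas are permitted; onsets may contain at most 2 consonants).
Deleting the stranded consonants removes /f/.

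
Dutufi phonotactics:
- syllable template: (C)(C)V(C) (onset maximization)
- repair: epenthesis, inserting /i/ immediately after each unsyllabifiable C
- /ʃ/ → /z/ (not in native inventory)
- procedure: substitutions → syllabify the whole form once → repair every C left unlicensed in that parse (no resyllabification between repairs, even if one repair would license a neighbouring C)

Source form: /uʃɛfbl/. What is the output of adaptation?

Substitution: /ʃ/ → /z/, giving /uzɛfbl/.
Syllabifying with onset maximization leaves /b/, /l/ stranded (at most one coda consonant is licensed; onsets may contain at most 2 consonants).
Epenthesis after each stranded consonant: /b/ → /bi/, /l/ → /li/.

uzɛfbili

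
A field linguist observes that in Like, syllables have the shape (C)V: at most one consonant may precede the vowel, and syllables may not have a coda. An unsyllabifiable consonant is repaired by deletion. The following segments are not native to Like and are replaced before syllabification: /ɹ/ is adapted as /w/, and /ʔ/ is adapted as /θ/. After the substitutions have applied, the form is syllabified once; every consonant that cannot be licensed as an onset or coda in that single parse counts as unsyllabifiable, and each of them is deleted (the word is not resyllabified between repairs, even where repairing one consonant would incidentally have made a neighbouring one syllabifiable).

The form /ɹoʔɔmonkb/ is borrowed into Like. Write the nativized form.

woθɔmo

Substitution: /ɹ/ → /w/, /ʔ/ → /θ/, giving /woθɔmonkb/.
Under (C)V, the unsyllabifiable consonants are /n/, /k/, /b/ (no codas are permitted; onsets are limited to one consonant).
Each unlicensed consonant is deleted: /n/, /k/, /b/.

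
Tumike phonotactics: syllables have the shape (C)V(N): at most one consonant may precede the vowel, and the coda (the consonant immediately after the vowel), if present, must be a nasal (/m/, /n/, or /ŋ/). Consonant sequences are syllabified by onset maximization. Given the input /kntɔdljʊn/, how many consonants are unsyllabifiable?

Under (C)V(N), the unsyllabifiable consonants are /k/, /n/, /d/, /l/ (only a nasal (/m/, /n/, or /ŋ/) is licensed in coda position; onsets are limited to one consonant).

4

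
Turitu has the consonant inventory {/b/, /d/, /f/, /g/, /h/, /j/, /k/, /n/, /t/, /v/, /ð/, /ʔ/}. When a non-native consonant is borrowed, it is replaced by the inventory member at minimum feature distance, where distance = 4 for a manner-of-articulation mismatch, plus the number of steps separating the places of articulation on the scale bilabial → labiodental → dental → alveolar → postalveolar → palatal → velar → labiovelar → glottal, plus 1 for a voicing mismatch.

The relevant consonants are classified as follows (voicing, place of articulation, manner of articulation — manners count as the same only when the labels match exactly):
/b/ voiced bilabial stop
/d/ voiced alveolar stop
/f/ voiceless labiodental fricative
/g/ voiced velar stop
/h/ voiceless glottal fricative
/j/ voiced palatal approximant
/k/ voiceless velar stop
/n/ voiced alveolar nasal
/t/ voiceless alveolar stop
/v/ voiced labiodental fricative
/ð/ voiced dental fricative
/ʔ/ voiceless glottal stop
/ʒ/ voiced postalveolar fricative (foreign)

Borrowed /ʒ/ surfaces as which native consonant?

ð

/ð/ is closest: same manner (fricative), place distance 2 (postalveolar→dental), same voicing; total 2. Next closest is /v/ at distance 3.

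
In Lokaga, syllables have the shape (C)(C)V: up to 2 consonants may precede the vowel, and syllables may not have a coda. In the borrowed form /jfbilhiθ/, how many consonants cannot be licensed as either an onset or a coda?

Syllabifying with onset maximization leaves /j/, /θ/ stranded (no codas are permitted; onsets may contain at most 2 consonants).

2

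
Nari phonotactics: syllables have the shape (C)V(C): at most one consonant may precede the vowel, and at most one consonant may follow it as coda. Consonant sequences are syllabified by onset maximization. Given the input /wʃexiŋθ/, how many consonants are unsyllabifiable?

Under (C)V(C), the unsyllabifiable consonants are /w/, /θ/ (at most one coda consonant is licensed; onsets are limited to one consonant).

2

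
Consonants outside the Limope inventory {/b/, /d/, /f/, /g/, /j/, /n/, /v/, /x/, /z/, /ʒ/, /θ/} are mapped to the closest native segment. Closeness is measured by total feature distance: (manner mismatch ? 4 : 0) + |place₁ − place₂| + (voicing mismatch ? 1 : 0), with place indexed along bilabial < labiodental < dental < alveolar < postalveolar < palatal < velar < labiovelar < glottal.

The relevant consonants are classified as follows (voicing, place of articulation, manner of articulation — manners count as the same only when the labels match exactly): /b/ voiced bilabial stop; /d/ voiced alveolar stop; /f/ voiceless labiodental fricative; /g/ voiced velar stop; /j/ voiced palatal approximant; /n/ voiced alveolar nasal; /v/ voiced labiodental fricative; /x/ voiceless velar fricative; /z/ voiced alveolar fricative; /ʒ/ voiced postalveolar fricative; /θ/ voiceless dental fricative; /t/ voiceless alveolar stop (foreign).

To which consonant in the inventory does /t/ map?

d

/d/ is closest: same manner (stop), place distance 0 (alveolar→alveolar), voicing differs (+1); total 1. Next closest is /b/ at distance 4.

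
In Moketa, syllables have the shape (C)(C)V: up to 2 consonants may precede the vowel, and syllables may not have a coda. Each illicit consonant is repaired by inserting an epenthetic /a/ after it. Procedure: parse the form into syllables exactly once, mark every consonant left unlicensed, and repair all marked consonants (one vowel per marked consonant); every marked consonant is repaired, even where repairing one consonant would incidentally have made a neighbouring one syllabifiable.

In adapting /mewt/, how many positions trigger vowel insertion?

2

The unsyllabifiable consonants are /w/, /t/; each receives one epenthetic vowel.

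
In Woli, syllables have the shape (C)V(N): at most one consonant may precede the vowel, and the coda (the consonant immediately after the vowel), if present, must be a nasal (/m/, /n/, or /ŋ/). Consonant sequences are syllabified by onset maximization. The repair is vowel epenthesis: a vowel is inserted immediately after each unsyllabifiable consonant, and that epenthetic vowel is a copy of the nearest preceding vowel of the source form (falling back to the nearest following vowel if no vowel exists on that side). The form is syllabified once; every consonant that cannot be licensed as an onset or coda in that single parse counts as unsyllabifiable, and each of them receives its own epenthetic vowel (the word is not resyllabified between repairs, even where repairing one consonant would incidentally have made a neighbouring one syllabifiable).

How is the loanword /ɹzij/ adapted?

ɹiziji

The consonants /ɹ/, /j/ cannot be parsed into a legal (C)V(N) syllable (only a nasal (/m/, /n/, or /ŋ/) is licensed in coda position; onsets are limited to one consonant).
Inserting the epenthetic vowel yields /ɹ/ → /ɹi/, /j/ → /ji/.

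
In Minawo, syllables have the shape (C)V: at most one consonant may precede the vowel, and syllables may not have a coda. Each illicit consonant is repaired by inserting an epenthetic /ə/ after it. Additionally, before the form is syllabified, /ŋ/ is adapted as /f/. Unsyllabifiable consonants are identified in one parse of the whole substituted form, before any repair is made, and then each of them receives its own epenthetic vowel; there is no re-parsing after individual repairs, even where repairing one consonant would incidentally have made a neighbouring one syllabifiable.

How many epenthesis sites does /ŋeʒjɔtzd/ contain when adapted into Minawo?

4

After substitution the input is /feʒjɔtzd/.
The unsyllabifiable consonants are /ʒ/, /t/, /z/, /d/; each receives one epenthetic vowel.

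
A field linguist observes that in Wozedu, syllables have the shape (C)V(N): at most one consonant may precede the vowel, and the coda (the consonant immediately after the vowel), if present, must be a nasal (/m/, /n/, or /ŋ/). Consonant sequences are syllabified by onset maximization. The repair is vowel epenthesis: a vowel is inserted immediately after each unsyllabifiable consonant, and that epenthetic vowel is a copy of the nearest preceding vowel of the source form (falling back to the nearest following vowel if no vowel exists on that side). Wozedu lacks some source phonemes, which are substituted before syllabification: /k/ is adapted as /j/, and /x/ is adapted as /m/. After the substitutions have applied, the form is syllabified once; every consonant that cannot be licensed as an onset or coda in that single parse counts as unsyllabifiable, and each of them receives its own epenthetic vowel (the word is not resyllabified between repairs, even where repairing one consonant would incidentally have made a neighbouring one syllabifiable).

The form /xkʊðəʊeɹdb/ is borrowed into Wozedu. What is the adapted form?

Substitution: /x/ → /m/, /k/ → /j/, giving /mjʊðəʊeɹdb/.
The consonants /m/, /ɹ/, /d/, /b/ cannot be parsed into a legal (C)V(N) syllable (only a nasal (/m/, /n/, or /ŋ/) is licensed in coda position; onsets are limited to one consonant).
Epenthesis after each stranded consonant: /m/ → /mʊ/, /ɹ/ → /ɹe/, /d/ → /de/, /b/ → /be/.

mʊjʊðəʊeɹedebe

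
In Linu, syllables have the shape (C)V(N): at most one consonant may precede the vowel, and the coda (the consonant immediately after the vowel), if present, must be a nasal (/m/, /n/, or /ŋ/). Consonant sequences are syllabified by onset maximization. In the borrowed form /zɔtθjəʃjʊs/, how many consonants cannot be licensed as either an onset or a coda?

The consonants /t/, /θ/, /ʃ/, /s/ cannot be parsed into a legal (C)V(N) syllable (only a nasal (/m/, /n/, or /ŋ/) is licensed in coda position; onsets are limited to one consonant).

4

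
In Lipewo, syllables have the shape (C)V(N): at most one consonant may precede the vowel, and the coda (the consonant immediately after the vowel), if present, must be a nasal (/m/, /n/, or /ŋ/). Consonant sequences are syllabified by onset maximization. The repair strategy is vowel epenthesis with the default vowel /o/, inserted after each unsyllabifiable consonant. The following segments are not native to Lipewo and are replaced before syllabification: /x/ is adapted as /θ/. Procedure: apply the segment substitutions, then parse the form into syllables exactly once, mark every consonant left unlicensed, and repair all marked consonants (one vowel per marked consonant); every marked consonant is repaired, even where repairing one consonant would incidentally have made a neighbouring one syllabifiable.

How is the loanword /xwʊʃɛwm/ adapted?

Substitution: /x/ → /θ/, giving /θwʊʃɛwm/.
The consonants /θ/, /w/, /m/ cannot be parsed into a legal (C)V(N) syllable (only a nasal (/m/, /n/, or /ŋ/) is licensed in coda position; onsets are limited to one consonant).
Each unlicensed consonant becomes the onset of a new syllable: /θ/ → /θo/, /w/ → /wo/, /m/ → /mo/.

θowʊʃɛwomo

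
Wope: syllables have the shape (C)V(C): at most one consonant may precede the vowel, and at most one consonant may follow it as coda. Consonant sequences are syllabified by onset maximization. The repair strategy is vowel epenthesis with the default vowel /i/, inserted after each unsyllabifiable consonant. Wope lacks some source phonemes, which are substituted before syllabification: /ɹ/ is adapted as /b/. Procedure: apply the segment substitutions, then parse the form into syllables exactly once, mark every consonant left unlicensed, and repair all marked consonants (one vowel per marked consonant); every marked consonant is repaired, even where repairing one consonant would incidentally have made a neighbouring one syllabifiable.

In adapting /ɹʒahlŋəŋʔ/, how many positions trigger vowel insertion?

After substitution the input is /bʒahlŋəŋʔ/.
The unsyllabifiable consonants are /b/, /l/, /ʔ/; each receives one epenthetic vowel.

3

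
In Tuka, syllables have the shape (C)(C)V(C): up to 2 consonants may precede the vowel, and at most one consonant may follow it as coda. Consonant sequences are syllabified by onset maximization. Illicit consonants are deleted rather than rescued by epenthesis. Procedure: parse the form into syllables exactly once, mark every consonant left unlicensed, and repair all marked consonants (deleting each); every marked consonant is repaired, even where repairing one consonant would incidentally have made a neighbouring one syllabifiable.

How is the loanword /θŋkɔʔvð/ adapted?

ŋkɔʔ

Under (C)(C)V(C), the unsyllabifiable consonants are /θ/, /v/, /ð/ (at most one coda consonant is licensed; onsets may contain at most 2 consonants).
Each unlicensed consonant is deleted: /θ/, /v/, /ð/.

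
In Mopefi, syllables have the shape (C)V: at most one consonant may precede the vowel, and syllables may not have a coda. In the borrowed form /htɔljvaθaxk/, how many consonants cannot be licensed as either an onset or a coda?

5

Under (C)V, the unsyllabifiable consonants are /h/, /l/, /j/, /x/, /k/ (no codas are permitted; onsets are limited to one consonant).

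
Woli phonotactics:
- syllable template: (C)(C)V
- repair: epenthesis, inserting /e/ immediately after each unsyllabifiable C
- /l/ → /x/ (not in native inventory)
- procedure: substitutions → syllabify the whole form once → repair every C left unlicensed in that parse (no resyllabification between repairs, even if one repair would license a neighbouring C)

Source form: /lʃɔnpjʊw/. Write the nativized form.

xʃɔnepjʊwe

Substitution: /l/ → /x/, giving /xʃɔnpjʊw/.
Under (C)(C)V, the unsyllabifiable consonants are /n/, /w/ (no codas are permitted; onsets may contain at most 2 consonants).
Inserting the epenthetic vowel yields /n/ → /ne/, /w/ → /we/.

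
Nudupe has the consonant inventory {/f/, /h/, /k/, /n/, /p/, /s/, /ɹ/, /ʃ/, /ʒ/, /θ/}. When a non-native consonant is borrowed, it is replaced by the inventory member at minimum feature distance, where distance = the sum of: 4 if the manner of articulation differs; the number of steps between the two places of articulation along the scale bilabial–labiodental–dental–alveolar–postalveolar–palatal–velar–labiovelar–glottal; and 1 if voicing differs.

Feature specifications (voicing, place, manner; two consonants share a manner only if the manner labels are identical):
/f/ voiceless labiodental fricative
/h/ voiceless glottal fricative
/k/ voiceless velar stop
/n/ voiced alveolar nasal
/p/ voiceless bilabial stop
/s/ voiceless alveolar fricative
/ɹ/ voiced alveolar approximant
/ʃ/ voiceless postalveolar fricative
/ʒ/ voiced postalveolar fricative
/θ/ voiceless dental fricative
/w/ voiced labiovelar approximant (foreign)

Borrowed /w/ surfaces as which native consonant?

/ɹ/ is closest: same manner (approximant), place distance 4 (labiovelar→alveolar), same voicing; total 4. Next closest is /h/ at distance 6.

ɹ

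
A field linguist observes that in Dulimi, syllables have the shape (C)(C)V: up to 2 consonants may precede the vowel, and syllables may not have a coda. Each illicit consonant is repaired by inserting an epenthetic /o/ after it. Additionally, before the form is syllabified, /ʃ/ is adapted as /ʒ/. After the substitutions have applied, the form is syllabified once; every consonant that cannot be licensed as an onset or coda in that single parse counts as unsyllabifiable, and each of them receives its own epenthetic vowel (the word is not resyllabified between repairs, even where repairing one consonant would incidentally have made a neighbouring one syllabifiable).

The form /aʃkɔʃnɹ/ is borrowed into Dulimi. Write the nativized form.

aʒkɔʒonoɹo

Substitution: /ʃ/ → /ʒ/, giving /aʒkɔʒnɹ/.
Under (C)(C)V, the unsyllabifiable consonants are /ʒ/, /n/, /ɹ/ (no codas are permitted; onsets may contain at most 2 consonants).
Each unlicensed consonant becomes the onset of a new syllable: /ʒ/ → /ʒo/, /n/ → /no/, /ɹ/ → /ɹo/.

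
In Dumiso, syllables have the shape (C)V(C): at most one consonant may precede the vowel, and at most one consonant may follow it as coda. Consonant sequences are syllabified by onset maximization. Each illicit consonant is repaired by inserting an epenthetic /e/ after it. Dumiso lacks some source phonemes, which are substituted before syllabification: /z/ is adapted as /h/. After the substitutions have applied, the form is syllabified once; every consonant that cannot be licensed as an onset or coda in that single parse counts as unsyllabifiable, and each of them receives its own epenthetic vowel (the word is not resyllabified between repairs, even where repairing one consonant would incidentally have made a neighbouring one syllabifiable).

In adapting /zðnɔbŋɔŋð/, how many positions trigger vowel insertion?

After substitution the input is /hðnɔbŋɔŋð/.
The unsyllabifiable consonants are /h/, /ð/, /ð/; each receives one epenthetic vowel.

3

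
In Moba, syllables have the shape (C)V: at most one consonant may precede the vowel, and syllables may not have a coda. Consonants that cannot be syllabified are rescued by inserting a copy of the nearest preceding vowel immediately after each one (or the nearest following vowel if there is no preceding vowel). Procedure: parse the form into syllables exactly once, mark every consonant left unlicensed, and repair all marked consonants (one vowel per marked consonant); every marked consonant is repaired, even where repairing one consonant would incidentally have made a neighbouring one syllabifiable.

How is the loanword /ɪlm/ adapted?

The consonants /l/, /m/ cannot be parsed into a legal (C)V syllable (no codas are permitted; onsets are limited to one consonant).
Each unlicensed consonant becomes the onset of a new syllable: /l/ → /lɪ/, /m/ → /mɪ/.

ɪlɪmɪ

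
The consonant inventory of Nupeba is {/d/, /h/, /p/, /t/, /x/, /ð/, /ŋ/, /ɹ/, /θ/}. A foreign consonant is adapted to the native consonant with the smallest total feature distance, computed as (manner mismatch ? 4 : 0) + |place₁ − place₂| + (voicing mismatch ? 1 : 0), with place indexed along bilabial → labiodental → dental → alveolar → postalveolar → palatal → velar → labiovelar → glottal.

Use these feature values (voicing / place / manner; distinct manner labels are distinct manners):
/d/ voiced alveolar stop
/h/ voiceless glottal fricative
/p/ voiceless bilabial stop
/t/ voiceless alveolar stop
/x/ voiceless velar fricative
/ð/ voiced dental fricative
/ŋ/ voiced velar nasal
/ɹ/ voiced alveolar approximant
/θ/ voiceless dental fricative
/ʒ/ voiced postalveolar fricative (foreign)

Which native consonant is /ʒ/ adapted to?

/ð/ is closest: same manner (fricative), place distance 2 (postalveolar→dental), same voicing; total 2. Next closest is /x/ at distance 3.

ð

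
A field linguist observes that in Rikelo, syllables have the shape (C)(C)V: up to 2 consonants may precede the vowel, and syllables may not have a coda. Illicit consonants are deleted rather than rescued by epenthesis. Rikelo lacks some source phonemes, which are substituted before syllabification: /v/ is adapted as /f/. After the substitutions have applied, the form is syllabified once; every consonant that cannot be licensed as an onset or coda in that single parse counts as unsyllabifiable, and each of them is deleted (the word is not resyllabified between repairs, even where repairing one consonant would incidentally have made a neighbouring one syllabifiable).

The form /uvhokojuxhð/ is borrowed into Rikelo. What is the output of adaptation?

ufhokoju

Substitution: /v/ → /f/, giving /ufhokojuxhð/.
Under (C)(C)V, the unsyllabifiable consonants are /x/, /h/, /ð/ (no codas are permitted; onsets may contain at most 2 consonants).
Each unlicensed consonant is deleted: /x/, /h/, /ð/.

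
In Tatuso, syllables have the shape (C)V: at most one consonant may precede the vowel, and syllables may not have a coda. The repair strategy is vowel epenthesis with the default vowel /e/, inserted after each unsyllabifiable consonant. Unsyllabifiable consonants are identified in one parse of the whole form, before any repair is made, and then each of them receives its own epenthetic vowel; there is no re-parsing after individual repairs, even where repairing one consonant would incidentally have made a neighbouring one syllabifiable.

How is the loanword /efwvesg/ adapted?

Syllabifying with onset maximization leaves /f/, /w/, /s/, /g/ stranded (no codas are permitted; onsets are limited to one consonant).
Epenthesis after each stranded consonant: /f/ → /fe/, /w/ → /we/, /s/ → /se/, /g/ → /ge/.

efewevesege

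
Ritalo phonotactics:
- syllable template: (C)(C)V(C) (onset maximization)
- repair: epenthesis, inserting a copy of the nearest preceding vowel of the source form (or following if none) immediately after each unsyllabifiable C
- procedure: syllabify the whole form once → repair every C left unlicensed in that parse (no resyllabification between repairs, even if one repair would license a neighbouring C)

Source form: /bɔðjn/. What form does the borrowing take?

bɔðjɔnɔ

The consonants /j/, /n/ cannot be parsed into a legal (C)(C)V(C) syllable (at most one coda consonant is licensed; onsets may contain at most 2 consonants).
Inserting the epenthetic vowel yields /j/ → /jɔ/, /n/ → /nɔ/.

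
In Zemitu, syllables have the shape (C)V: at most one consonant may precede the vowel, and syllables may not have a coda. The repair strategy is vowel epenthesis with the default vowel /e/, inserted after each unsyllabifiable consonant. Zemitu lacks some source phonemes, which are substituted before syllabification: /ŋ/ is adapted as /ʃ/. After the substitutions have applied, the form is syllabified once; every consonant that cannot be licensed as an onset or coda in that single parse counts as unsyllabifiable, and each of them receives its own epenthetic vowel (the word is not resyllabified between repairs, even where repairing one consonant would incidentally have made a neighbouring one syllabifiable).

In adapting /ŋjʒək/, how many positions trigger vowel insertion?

3

After substitution the input is /ʃjʒək/.
The unsyllabifiable consonants are /ʃ/, /j/, /k/; each receives one epenthetic vowel.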